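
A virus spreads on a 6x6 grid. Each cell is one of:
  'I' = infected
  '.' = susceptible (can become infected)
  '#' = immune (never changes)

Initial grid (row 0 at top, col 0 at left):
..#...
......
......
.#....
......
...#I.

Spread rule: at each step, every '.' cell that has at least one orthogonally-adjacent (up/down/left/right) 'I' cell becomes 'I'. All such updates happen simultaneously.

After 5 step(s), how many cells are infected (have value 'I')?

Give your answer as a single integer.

Answer: 22

Derivation:
Step 0 (initial): 1 infected
Step 1: +2 new -> 3 infected
Step 2: +3 new -> 6 infected
Step 3: +4 new -> 10 infected
Step 4: +6 new -> 16 infected
Step 5: +6 new -> 22 infected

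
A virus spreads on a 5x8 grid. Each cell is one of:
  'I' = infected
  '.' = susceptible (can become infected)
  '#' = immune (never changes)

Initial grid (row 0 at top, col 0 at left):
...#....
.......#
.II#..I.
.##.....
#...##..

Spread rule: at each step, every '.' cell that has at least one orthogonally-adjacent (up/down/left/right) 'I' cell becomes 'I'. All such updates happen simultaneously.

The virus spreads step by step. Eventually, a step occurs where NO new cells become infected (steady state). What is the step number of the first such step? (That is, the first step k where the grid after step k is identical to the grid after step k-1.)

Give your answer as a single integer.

Step 0 (initial): 3 infected
Step 1: +7 new -> 10 infected
Step 2: +11 new -> 21 infected
Step 3: +6 new -> 27 infected
Step 4: +2 new -> 29 infected
Step 5: +1 new -> 30 infected
Step 6: +1 new -> 31 infected
Step 7: +1 new -> 32 infected
Step 8: +0 new -> 32 infected

Answer: 8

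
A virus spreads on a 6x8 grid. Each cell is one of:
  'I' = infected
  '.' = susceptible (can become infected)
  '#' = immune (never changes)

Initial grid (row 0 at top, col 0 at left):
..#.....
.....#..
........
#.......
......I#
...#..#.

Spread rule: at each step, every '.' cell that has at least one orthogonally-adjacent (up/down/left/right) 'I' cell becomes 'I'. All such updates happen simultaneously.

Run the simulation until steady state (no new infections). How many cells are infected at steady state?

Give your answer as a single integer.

Answer: 41

Derivation:
Step 0 (initial): 1 infected
Step 1: +2 new -> 3 infected
Step 2: +5 new -> 8 infected
Step 3: +6 new -> 14 infected
Step 4: +5 new -> 19 infected
Step 5: +7 new -> 26 infected
Step 6: +6 new -> 32 infected
Step 7: +4 new -> 36 infected
Step 8: +2 new -> 38 infected
Step 9: +2 new -> 40 infected
Step 10: +1 new -> 41 infected
Step 11: +0 new -> 41 infected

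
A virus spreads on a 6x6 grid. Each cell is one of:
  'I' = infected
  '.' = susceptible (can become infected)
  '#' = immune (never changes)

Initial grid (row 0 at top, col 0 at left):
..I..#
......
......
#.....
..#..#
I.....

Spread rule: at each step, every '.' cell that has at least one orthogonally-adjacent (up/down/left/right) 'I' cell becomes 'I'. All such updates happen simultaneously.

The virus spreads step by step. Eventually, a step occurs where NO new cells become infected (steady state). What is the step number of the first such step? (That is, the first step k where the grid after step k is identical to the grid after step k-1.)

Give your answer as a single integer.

Answer: 7

Derivation:
Step 0 (initial): 2 infected
Step 1: +5 new -> 7 infected
Step 2: +7 new -> 14 infected
Step 3: +7 new -> 21 infected
Step 4: +6 new -> 27 infected
Step 5: +4 new -> 31 infected
Step 6: +1 new -> 32 infected
Step 7: +0 new -> 32 infected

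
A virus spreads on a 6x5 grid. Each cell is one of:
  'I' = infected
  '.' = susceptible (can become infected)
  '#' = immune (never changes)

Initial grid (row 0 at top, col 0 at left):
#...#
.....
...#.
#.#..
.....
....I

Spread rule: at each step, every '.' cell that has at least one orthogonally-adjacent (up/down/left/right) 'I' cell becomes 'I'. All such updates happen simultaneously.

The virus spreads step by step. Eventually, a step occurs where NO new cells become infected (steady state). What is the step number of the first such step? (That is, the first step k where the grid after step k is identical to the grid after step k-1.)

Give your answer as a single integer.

Answer: 9

Derivation:
Step 0 (initial): 1 infected
Step 1: +2 new -> 3 infected
Step 2: +3 new -> 6 infected
Step 3: +4 new -> 10 infected
Step 4: +3 new -> 13 infected
Step 5: +3 new -> 16 infected
Step 6: +3 new -> 19 infected
Step 7: +4 new -> 23 infected
Step 8: +2 new -> 25 infected
Step 9: +0 new -> 25 infected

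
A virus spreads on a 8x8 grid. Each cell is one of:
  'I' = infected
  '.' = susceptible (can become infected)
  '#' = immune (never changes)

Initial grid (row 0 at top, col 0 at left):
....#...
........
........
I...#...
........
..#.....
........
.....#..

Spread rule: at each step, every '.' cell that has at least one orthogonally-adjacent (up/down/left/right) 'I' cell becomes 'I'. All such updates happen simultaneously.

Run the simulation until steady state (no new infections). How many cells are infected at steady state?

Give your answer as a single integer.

Answer: 60

Derivation:
Step 0 (initial): 1 infected
Step 1: +3 new -> 4 infected
Step 2: +5 new -> 9 infected
Step 3: +7 new -> 16 infected
Step 4: +6 new -> 22 infected
Step 5: +7 new -> 29 infected
Step 6: +7 new -> 36 infected
Step 7: +7 new -> 43 infected
Step 8: +8 new -> 51 infected
Step 9: +5 new -> 56 infected
Step 10: +3 new -> 59 infected
Step 11: +1 new -> 60 infected
Step 12: +0 new -> 60 infected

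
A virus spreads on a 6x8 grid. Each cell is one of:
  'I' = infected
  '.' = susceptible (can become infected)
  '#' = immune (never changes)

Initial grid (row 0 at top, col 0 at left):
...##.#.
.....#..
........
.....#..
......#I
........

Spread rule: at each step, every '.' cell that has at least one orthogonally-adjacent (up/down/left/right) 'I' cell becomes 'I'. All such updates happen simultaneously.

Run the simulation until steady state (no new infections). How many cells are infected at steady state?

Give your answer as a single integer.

Step 0 (initial): 1 infected
Step 1: +2 new -> 3 infected
Step 2: +3 new -> 6 infected
Step 3: +3 new -> 9 infected
Step 4: +5 new -> 14 infected
Step 5: +3 new -> 17 infected
Step 6: +5 new -> 22 infected
Step 7: +5 new -> 27 infected
Step 8: +5 new -> 32 infected
Step 9: +5 new -> 37 infected
Step 10: +3 new -> 40 infected
Step 11: +1 new -> 41 infected
Step 12: +0 new -> 41 infected

Answer: 41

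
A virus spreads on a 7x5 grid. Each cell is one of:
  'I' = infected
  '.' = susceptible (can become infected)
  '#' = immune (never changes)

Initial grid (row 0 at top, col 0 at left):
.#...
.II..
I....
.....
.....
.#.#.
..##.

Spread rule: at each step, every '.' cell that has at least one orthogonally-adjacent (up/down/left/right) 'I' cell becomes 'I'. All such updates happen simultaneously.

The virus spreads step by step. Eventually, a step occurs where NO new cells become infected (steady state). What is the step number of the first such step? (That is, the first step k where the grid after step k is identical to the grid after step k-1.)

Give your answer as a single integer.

Step 0 (initial): 3 infected
Step 1: +6 new -> 9 infected
Step 2: +7 new -> 16 infected
Step 3: +6 new -> 22 infected
Step 4: +4 new -> 26 infected
Step 5: +2 new -> 28 infected
Step 6: +1 new -> 29 infected
Step 7: +1 new -> 30 infected
Step 8: +0 new -> 30 infected

Answer: 8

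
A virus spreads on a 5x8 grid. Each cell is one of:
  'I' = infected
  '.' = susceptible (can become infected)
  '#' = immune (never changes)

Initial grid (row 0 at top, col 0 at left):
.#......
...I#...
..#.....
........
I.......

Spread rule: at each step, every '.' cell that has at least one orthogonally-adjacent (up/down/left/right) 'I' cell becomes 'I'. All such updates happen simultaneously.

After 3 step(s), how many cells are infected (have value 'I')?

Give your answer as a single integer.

Answer: 22

Derivation:
Step 0 (initial): 2 infected
Step 1: +5 new -> 7 infected
Step 2: +8 new -> 15 infected
Step 3: +7 new -> 22 infected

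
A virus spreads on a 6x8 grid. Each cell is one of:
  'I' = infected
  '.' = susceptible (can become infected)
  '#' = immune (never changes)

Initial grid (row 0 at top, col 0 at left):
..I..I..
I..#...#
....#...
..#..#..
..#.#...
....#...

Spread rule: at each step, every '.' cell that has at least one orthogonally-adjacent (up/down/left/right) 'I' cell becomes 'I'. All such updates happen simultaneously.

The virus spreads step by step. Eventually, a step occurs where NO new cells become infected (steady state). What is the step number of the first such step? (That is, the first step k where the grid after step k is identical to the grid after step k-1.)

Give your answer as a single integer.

Answer: 8

Derivation:
Step 0 (initial): 3 infected
Step 1: +9 new -> 12 infected
Step 2: +7 new -> 19 infected
Step 3: +4 new -> 23 infected
Step 4: +5 new -> 28 infected
Step 5: +5 new -> 33 infected
Step 6: +5 new -> 38 infected
Step 7: +2 new -> 40 infected
Step 8: +0 new -> 40 infected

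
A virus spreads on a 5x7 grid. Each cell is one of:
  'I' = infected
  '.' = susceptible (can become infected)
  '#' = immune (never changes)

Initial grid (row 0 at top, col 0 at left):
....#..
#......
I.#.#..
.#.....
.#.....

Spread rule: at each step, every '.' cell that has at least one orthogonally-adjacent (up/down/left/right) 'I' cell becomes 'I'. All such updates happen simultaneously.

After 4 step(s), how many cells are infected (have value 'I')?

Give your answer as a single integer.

Step 0 (initial): 1 infected
Step 1: +2 new -> 3 infected
Step 2: +2 new -> 5 infected
Step 3: +2 new -> 7 infected
Step 4: +3 new -> 10 infected

Answer: 10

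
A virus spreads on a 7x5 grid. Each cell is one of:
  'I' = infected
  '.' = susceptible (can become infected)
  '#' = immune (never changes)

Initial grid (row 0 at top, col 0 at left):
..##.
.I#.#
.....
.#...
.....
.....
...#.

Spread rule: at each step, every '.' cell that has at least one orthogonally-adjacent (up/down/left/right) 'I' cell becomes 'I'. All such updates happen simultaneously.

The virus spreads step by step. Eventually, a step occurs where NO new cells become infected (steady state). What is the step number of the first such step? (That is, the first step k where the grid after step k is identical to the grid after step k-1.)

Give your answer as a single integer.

Step 0 (initial): 1 infected
Step 1: +3 new -> 4 infected
Step 2: +3 new -> 7 infected
Step 3: +3 new -> 10 infected
Step 4: +5 new -> 15 infected
Step 5: +5 new -> 20 infected
Step 6: +5 new -> 25 infected
Step 7: +2 new -> 27 infected
Step 8: +1 new -> 28 infected
Step 9: +0 new -> 28 infected

Answer: 9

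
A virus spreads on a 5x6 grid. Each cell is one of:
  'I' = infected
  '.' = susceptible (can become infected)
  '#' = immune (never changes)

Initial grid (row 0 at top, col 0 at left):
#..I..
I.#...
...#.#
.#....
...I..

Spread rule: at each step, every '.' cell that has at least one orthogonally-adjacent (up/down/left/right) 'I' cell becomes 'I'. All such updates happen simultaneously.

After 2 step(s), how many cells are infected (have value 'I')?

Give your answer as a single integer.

Answer: 20

Derivation:
Step 0 (initial): 3 infected
Step 1: +8 new -> 11 infected
Step 2: +9 new -> 20 infected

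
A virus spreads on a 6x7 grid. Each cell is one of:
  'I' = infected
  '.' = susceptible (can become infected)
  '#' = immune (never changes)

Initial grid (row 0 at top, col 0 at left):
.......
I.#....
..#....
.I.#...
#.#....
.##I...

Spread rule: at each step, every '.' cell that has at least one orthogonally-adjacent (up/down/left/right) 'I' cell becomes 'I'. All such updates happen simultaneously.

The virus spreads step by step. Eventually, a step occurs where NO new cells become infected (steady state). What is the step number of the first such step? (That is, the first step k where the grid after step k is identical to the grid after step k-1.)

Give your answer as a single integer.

Answer: 8

Derivation:
Step 0 (initial): 3 infected
Step 1: +9 new -> 12 infected
Step 2: +3 new -> 15 infected
Step 3: +4 new -> 19 infected
Step 4: +4 new -> 23 infected
Step 5: +6 new -> 29 infected
Step 6: +3 new -> 32 infected
Step 7: +2 new -> 34 infected
Step 8: +0 new -> 34 infected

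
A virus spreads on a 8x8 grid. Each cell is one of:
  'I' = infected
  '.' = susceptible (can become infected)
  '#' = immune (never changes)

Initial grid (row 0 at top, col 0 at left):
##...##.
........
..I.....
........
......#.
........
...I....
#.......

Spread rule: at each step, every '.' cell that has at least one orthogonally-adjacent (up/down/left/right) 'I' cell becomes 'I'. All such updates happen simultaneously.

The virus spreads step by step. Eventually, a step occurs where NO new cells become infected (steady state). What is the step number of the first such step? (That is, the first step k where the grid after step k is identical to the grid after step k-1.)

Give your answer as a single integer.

Answer: 8

Derivation:
Step 0 (initial): 2 infected
Step 1: +8 new -> 10 infected
Step 2: +15 new -> 25 infected
Step 3: +14 new -> 39 infected
Step 4: +10 new -> 49 infected
Step 5: +5 new -> 54 infected
Step 6: +3 new -> 57 infected
Step 7: +1 new -> 58 infected
Step 8: +0 new -> 58 infected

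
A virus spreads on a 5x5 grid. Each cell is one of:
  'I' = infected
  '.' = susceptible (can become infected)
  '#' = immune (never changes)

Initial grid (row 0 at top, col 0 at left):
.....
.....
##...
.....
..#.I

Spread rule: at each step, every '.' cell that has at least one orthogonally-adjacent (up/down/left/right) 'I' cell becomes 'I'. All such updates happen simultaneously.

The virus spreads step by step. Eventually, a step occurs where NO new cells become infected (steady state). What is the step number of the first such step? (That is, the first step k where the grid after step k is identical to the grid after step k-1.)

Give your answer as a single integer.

Answer: 9

Derivation:
Step 0 (initial): 1 infected
Step 1: +2 new -> 3 infected
Step 2: +2 new -> 5 infected
Step 3: +3 new -> 8 infected
Step 4: +4 new -> 12 infected
Step 5: +4 new -> 16 infected
Step 6: +3 new -> 19 infected
Step 7: +2 new -> 21 infected
Step 8: +1 new -> 22 infected
Step 9: +0 new -> 22 infected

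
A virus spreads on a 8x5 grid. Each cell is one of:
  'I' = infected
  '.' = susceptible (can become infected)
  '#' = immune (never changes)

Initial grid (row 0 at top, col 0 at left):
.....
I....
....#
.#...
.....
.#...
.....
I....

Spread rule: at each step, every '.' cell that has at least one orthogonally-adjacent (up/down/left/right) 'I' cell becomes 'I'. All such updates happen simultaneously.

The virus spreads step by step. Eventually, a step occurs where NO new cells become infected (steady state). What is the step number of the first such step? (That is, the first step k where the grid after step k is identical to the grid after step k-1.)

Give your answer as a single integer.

Step 0 (initial): 2 infected
Step 1: +5 new -> 7 infected
Step 2: +7 new -> 14 infected
Step 3: +6 new -> 20 infected
Step 4: +8 new -> 28 infected
Step 5: +5 new -> 33 infected
Step 6: +3 new -> 36 infected
Step 7: +1 new -> 37 infected
Step 8: +0 new -> 37 infected

Answer: 8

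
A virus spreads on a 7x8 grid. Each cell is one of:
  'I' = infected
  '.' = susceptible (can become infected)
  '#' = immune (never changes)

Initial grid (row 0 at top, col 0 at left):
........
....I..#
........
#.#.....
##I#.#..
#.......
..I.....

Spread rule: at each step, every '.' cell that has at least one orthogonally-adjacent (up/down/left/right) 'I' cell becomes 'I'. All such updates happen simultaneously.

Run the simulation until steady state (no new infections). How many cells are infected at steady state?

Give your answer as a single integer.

Answer: 48

Derivation:
Step 0 (initial): 3 infected
Step 1: +7 new -> 10 infected
Step 2: +11 new -> 21 infected
Step 3: +10 new -> 31 infected
Step 4: +8 new -> 39 infected
Step 5: +7 new -> 46 infected
Step 6: +2 new -> 48 infected
Step 7: +0 new -> 48 infected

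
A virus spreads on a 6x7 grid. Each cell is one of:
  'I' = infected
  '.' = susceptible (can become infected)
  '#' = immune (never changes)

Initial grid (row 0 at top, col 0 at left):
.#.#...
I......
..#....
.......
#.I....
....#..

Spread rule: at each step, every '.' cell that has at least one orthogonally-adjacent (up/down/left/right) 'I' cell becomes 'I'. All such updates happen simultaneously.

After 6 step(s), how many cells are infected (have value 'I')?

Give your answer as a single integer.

Step 0 (initial): 2 infected
Step 1: +7 new -> 9 infected
Step 2: +8 new -> 17 infected
Step 3: +6 new -> 23 infected
Step 4: +5 new -> 28 infected
Step 5: +5 new -> 33 infected
Step 6: +3 new -> 36 infected

Answer: 36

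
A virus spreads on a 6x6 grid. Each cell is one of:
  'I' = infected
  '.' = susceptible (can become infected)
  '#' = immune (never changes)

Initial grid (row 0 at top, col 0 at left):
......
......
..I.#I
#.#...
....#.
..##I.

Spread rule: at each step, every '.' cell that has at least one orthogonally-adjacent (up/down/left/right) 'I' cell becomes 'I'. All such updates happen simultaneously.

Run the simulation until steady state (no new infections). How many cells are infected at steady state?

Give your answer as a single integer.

Answer: 30

Derivation:
Step 0 (initial): 3 infected
Step 1: +6 new -> 9 infected
Step 2: +10 new -> 19 infected
Step 3: +6 new -> 25 infected
Step 4: +4 new -> 29 infected
Step 5: +1 new -> 30 infected
Step 6: +0 new -> 30 infected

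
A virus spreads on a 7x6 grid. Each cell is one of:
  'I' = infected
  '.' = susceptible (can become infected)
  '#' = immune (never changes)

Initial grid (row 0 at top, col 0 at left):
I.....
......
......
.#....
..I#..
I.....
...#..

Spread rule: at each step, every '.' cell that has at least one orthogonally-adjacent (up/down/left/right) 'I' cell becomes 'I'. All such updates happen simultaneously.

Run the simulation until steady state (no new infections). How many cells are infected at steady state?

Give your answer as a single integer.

Step 0 (initial): 3 infected
Step 1: +8 new -> 11 infected
Step 2: +9 new -> 20 infected
Step 3: +6 new -> 26 infected
Step 4: +7 new -> 33 infected
Step 5: +5 new -> 38 infected
Step 6: +1 new -> 39 infected
Step 7: +0 new -> 39 infected

Answer: 39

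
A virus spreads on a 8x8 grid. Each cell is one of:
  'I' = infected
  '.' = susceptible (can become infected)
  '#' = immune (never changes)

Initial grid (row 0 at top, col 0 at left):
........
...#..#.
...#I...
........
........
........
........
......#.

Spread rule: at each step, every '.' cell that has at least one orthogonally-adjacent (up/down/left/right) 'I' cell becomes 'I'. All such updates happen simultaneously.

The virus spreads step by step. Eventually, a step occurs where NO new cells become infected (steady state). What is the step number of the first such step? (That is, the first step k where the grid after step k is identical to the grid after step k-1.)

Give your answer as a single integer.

Step 0 (initial): 1 infected
Step 1: +3 new -> 4 infected
Step 2: +6 new -> 10 infected
Step 3: +8 new -> 18 infected
Step 4: +11 new -> 29 infected
Step 5: +12 new -> 41 infected
Step 6: +10 new -> 51 infected
Step 7: +5 new -> 56 infected
Step 8: +3 new -> 59 infected
Step 9: +1 new -> 60 infected
Step 10: +0 new -> 60 infected

Answer: 10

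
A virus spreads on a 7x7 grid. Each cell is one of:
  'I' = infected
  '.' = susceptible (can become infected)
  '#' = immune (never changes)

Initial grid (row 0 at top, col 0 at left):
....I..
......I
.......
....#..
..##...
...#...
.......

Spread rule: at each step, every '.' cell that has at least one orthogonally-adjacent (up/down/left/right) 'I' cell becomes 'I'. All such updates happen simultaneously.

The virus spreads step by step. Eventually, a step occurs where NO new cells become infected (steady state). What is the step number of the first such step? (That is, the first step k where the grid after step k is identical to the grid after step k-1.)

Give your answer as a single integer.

Answer: 11

Derivation:
Step 0 (initial): 2 infected
Step 1: +6 new -> 8 infected
Step 2: +5 new -> 13 infected
Step 3: +5 new -> 18 infected
Step 4: +6 new -> 24 infected
Step 5: +6 new -> 30 infected
Step 6: +4 new -> 34 infected
Step 7: +3 new -> 37 infected
Step 8: +3 new -> 40 infected
Step 9: +4 new -> 44 infected
Step 10: +1 new -> 45 infected
Step 11: +0 new -> 45 infected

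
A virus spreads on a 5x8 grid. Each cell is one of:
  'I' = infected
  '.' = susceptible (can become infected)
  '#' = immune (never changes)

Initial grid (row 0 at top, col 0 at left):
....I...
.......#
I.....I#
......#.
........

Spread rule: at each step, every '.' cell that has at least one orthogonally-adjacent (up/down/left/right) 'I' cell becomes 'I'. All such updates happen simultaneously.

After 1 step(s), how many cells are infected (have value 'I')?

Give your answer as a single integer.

Answer: 11

Derivation:
Step 0 (initial): 3 infected
Step 1: +8 new -> 11 infected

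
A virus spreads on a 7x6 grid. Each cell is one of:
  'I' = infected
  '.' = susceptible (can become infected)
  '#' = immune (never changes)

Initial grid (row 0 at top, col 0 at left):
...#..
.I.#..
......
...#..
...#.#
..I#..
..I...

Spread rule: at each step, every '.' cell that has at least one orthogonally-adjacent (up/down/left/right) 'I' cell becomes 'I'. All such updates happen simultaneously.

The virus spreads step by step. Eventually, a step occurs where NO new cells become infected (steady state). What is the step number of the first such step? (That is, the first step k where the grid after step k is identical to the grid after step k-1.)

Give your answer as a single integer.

Step 0 (initial): 3 infected
Step 1: +8 new -> 11 infected
Step 2: +10 new -> 21 infected
Step 3: +5 new -> 26 infected
Step 4: +3 new -> 29 infected
Step 5: +3 new -> 32 infected
Step 6: +3 new -> 35 infected
Step 7: +1 new -> 36 infected
Step 8: +0 new -> 36 infected

Answer: 8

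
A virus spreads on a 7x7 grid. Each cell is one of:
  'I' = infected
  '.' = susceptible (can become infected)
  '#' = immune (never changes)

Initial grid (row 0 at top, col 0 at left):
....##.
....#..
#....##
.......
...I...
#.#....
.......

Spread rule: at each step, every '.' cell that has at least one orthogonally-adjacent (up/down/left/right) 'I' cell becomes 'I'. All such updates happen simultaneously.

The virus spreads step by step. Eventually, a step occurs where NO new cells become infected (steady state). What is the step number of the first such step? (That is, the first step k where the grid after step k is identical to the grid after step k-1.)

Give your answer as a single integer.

Answer: 8

Derivation:
Step 0 (initial): 1 infected
Step 1: +4 new -> 5 infected
Step 2: +7 new -> 12 infected
Step 3: +11 new -> 23 infected
Step 4: +8 new -> 31 infected
Step 5: +4 new -> 35 infected
Step 6: +2 new -> 37 infected
Step 7: +1 new -> 38 infected
Step 8: +0 new -> 38 infected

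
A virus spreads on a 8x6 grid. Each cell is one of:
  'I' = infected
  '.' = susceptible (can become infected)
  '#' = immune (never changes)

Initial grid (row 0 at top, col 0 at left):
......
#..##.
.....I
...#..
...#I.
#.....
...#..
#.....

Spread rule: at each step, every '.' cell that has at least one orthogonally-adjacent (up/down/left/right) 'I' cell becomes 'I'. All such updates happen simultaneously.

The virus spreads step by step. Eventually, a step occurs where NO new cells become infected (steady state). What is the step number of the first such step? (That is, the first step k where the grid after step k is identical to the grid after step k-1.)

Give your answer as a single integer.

Step 0 (initial): 2 infected
Step 1: +6 new -> 8 infected
Step 2: +5 new -> 13 infected
Step 3: +5 new -> 18 infected
Step 4: +9 new -> 27 infected
Step 5: +7 new -> 34 infected
Step 6: +5 new -> 39 infected
Step 7: +1 new -> 40 infected
Step 8: +0 new -> 40 infected

Answer: 8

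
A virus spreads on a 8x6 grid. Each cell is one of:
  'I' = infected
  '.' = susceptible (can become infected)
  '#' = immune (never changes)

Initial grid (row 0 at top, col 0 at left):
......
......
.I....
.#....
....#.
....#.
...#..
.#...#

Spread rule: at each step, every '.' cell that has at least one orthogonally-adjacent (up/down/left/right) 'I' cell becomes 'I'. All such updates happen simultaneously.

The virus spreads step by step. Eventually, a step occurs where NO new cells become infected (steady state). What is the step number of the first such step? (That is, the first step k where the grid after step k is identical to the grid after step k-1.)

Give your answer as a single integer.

Answer: 10

Derivation:
Step 0 (initial): 1 infected
Step 1: +3 new -> 4 infected
Step 2: +6 new -> 10 infected
Step 3: +7 new -> 17 infected
Step 4: +8 new -> 25 infected
Step 5: +7 new -> 32 infected
Step 6: +5 new -> 37 infected
Step 7: +2 new -> 39 infected
Step 8: +2 new -> 41 infected
Step 9: +1 new -> 42 infected
Step 10: +0 new -> 42 infected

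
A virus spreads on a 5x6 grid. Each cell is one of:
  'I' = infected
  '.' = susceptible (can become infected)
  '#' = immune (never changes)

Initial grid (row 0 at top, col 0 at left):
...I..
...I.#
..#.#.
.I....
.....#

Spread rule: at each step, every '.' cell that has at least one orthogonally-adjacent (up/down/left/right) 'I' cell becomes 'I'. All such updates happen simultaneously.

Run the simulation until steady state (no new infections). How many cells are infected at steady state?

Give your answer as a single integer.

Answer: 26

Derivation:
Step 0 (initial): 3 infected
Step 1: +9 new -> 12 infected
Step 2: +7 new -> 19 infected
Step 3: +4 new -> 23 infected
Step 4: +2 new -> 25 infected
Step 5: +1 new -> 26 infected
Step 6: +0 new -> 26 infected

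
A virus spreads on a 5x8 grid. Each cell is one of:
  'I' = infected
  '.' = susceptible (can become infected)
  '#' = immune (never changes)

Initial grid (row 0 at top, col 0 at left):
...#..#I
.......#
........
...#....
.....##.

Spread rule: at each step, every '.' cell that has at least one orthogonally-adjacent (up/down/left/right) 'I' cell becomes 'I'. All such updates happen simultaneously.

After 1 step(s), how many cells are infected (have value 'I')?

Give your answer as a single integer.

Step 0 (initial): 1 infected
Step 1: +0 new -> 1 infected

Answer: 1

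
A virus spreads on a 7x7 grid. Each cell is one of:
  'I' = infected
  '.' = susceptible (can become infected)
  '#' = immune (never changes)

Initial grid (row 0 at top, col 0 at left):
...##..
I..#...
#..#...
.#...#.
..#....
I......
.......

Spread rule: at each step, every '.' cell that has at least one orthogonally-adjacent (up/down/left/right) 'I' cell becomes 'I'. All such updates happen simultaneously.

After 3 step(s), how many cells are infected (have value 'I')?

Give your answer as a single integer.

Step 0 (initial): 2 infected
Step 1: +5 new -> 7 infected
Step 2: +7 new -> 14 infected
Step 3: +4 new -> 18 infected

Answer: 18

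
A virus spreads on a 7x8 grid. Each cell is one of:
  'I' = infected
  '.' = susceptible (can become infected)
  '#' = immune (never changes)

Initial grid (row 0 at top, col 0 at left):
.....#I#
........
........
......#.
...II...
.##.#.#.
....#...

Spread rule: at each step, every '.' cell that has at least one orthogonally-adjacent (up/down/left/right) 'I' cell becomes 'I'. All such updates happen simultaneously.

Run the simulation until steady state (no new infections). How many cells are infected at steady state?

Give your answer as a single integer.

Answer: 48

Derivation:
Step 0 (initial): 3 infected
Step 1: +6 new -> 9 infected
Step 2: +11 new -> 20 infected
Step 3: +10 new -> 30 infected
Step 4: +10 new -> 40 infected
Step 5: +5 new -> 45 infected
Step 6: +2 new -> 47 infected
Step 7: +1 new -> 48 infected
Step 8: +0 new -> 48 infected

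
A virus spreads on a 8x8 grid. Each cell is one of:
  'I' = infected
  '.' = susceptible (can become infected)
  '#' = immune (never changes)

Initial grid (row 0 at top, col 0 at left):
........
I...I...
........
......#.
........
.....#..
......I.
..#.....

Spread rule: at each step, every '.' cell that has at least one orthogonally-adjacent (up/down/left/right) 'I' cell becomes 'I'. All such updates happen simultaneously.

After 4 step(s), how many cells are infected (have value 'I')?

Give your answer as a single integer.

Answer: 54

Derivation:
Step 0 (initial): 3 infected
Step 1: +11 new -> 14 infected
Step 2: +15 new -> 29 infected
Step 3: +15 new -> 44 infected
Step 4: +10 new -> 54 infected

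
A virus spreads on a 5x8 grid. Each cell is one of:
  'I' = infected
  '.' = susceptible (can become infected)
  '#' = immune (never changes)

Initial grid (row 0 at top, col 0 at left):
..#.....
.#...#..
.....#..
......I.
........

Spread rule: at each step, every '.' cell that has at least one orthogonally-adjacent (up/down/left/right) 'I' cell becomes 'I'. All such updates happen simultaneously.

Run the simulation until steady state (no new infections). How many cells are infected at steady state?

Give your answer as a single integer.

Step 0 (initial): 1 infected
Step 1: +4 new -> 5 infected
Step 2: +5 new -> 10 infected
Step 3: +5 new -> 15 infected
Step 4: +6 new -> 21 infected
Step 5: +5 new -> 26 infected
Step 6: +5 new -> 31 infected
Step 7: +2 new -> 33 infected
Step 8: +1 new -> 34 infected
Step 9: +1 new -> 35 infected
Step 10: +1 new -> 36 infected
Step 11: +0 new -> 36 infected

Answer: 36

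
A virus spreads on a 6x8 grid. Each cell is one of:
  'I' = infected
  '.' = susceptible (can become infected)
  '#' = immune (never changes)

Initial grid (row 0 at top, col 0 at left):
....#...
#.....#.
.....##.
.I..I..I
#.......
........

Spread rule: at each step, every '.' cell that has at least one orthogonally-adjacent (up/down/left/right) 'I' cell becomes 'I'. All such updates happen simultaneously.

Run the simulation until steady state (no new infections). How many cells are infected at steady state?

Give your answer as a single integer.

Answer: 42

Derivation:
Step 0 (initial): 3 infected
Step 1: +11 new -> 14 infected
Step 2: +13 new -> 27 infected
Step 3: +10 new -> 37 infected
Step 4: +5 new -> 42 infected
Step 5: +0 new -> 42 infected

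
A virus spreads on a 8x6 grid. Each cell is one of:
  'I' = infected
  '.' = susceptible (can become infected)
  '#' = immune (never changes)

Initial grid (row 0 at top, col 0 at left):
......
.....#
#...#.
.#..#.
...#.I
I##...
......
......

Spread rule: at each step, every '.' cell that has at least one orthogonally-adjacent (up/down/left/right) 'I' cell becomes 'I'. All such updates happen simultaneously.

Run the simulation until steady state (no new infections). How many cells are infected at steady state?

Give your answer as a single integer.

Step 0 (initial): 2 infected
Step 1: +5 new -> 7 infected
Step 2: +7 new -> 14 infected
Step 3: +6 new -> 20 infected
Step 4: +4 new -> 24 infected
Step 5: +3 new -> 27 infected
Step 6: +3 new -> 30 infected
Step 7: +3 new -> 33 infected
Step 8: +4 new -> 37 infected
Step 9: +2 new -> 39 infected
Step 10: +1 new -> 40 infected
Step 11: +0 new -> 40 infected

Answer: 40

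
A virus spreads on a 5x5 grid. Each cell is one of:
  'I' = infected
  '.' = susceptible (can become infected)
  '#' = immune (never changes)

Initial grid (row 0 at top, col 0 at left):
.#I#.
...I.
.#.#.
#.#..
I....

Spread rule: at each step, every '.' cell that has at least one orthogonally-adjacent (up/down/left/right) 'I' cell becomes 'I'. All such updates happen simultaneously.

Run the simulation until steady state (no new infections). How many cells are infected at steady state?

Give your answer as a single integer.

Answer: 19

Derivation:
Step 0 (initial): 3 infected
Step 1: +3 new -> 6 infected
Step 2: +6 new -> 12 infected
Step 3: +3 new -> 15 infected
Step 4: +4 new -> 19 infected
Step 5: +0 new -> 19 infected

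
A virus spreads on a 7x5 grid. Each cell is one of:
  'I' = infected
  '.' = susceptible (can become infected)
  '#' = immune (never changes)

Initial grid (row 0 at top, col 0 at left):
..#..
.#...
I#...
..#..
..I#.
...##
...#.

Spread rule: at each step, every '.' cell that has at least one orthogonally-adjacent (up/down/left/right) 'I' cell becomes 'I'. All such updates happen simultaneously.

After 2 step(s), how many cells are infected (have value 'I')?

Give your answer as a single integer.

Step 0 (initial): 2 infected
Step 1: +4 new -> 6 infected
Step 2: +5 new -> 11 infected

Answer: 11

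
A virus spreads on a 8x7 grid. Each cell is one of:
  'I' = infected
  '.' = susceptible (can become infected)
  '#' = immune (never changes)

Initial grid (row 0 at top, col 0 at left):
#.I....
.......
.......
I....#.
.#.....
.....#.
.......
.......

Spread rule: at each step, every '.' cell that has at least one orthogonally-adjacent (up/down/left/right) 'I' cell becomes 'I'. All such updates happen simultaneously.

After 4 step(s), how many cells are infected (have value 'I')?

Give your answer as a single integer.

Step 0 (initial): 2 infected
Step 1: +6 new -> 8 infected
Step 2: +8 new -> 16 infected
Step 3: +7 new -> 23 infected
Step 4: +8 new -> 31 infected

Answer: 31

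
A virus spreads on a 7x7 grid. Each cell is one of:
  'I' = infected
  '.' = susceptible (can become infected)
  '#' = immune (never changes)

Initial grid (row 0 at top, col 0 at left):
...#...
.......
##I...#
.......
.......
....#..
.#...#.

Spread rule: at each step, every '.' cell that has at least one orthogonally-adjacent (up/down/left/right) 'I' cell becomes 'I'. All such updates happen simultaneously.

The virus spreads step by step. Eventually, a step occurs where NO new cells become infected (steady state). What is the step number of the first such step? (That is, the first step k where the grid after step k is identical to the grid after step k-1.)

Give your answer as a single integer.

Step 0 (initial): 1 infected
Step 1: +3 new -> 4 infected
Step 2: +7 new -> 11 infected
Step 3: +9 new -> 20 infected
Step 4: +9 new -> 29 infected
Step 5: +6 new -> 35 infected
Step 6: +5 new -> 40 infected
Step 7: +1 new -> 41 infected
Step 8: +1 new -> 42 infected
Step 9: +0 new -> 42 infected

Answer: 9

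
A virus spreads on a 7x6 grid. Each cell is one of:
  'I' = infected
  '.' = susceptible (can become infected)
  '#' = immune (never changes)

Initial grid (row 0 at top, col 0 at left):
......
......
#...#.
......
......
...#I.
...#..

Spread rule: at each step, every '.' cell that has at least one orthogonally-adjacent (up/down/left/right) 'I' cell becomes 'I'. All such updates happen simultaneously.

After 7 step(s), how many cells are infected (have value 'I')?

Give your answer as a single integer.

Answer: 35

Derivation:
Step 0 (initial): 1 infected
Step 1: +3 new -> 4 infected
Step 2: +4 new -> 8 infected
Step 3: +3 new -> 11 infected
Step 4: +5 new -> 16 infected
Step 5: +7 new -> 23 infected
Step 6: +8 new -> 31 infected
Step 7: +4 new -> 35 infected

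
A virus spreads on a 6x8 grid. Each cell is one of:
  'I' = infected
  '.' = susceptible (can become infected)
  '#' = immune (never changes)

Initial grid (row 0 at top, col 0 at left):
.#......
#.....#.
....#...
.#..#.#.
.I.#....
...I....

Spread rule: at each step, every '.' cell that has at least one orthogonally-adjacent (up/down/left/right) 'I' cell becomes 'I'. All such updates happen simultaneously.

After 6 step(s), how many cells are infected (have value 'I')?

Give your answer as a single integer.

Step 0 (initial): 2 infected
Step 1: +5 new -> 7 infected
Step 2: +5 new -> 12 infected
Step 3: +5 new -> 17 infected
Step 4: +6 new -> 23 infected
Step 5: +5 new -> 28 infected
Step 6: +5 new -> 33 infected

Answer: 33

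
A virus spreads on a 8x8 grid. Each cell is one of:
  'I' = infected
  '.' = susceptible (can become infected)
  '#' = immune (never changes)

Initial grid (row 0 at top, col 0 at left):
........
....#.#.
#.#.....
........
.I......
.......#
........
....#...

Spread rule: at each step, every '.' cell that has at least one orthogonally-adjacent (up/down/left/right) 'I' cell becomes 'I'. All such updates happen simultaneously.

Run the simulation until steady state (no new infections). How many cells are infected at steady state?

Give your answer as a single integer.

Step 0 (initial): 1 infected
Step 1: +4 new -> 5 infected
Step 2: +7 new -> 12 infected
Step 3: +7 new -> 19 infected
Step 4: +10 new -> 29 infected
Step 5: +9 new -> 38 infected
Step 6: +6 new -> 44 infected
Step 7: +6 new -> 50 infected
Step 8: +4 new -> 54 infected
Step 9: +3 new -> 57 infected
Step 10: +1 new -> 58 infected
Step 11: +0 new -> 58 infected

Answer: 58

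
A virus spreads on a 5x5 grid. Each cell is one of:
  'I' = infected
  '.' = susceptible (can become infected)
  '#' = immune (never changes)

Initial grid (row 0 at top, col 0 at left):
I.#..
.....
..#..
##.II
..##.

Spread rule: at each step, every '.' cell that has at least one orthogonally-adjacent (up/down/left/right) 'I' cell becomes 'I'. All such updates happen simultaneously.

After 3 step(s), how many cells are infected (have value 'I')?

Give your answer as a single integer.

Answer: 17

Derivation:
Step 0 (initial): 3 infected
Step 1: +6 new -> 9 infected
Step 2: +4 new -> 13 infected
Step 3: +4 new -> 17 infected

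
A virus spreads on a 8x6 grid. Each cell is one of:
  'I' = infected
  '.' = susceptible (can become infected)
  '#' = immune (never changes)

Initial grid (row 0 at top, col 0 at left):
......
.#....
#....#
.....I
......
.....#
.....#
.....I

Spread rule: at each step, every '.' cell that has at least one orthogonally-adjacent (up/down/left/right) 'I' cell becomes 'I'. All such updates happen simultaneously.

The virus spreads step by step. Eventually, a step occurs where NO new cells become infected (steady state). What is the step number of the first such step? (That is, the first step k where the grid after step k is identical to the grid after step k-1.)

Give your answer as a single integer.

Answer: 10

Derivation:
Step 0 (initial): 2 infected
Step 1: +3 new -> 5 infected
Step 2: +5 new -> 10 infected
Step 3: +7 new -> 17 infected
Step 4: +9 new -> 26 infected
Step 5: +9 new -> 35 infected
Step 6: +4 new -> 39 infected
Step 7: +2 new -> 41 infected
Step 8: +1 new -> 42 infected
Step 9: +1 new -> 43 infected
Step 10: +0 new -> 43 infected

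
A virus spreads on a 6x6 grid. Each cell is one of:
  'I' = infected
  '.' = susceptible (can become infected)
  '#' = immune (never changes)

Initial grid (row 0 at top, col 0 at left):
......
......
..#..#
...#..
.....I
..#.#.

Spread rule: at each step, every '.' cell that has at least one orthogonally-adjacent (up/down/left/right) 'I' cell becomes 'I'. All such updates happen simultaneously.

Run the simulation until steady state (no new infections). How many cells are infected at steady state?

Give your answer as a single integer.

Step 0 (initial): 1 infected
Step 1: +3 new -> 4 infected
Step 2: +2 new -> 6 infected
Step 3: +3 new -> 9 infected
Step 4: +4 new -> 13 infected
Step 5: +6 new -> 19 infected
Step 6: +6 new -> 25 infected
Step 7: +3 new -> 28 infected
Step 8: +2 new -> 30 infected
Step 9: +1 new -> 31 infected
Step 10: +0 new -> 31 infected

Answer: 31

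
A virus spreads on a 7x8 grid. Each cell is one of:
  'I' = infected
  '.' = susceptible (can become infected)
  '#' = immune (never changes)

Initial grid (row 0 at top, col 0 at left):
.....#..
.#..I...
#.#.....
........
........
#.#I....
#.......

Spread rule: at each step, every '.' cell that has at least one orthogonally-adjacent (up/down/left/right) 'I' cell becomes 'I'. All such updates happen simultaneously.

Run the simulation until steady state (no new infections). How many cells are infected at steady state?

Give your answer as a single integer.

Step 0 (initial): 2 infected
Step 1: +7 new -> 9 infected
Step 2: +12 new -> 21 infected
Step 3: +11 new -> 32 infected
Step 4: +10 new -> 42 infected
Step 5: +6 new -> 48 infected
Step 6: +1 new -> 49 infected
Step 7: +0 new -> 49 infected

Answer: 49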